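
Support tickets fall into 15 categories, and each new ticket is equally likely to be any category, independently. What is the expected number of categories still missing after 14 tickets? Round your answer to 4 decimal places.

For each category, P(unseen after 14) = (14/15)^14 = 0.38064.
By linearity of expectation, E[unseen] = 15·(14/15)^14 = 5.70961.

5.7096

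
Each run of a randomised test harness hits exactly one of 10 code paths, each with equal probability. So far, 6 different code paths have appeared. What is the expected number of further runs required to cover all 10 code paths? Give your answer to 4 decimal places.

From k distinct to k+1 distinct takes on average 10/(10-k) runs.
Sum over k = 6,...,9: E = 10/4 + 10/3 + 10/2 + 10/1 = 20.83333.

20.8333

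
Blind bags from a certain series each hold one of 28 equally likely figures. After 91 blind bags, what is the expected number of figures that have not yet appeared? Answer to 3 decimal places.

1.023

For each figure, P(unseen after 91) = (27/28)^91 = 0.0365.
By linearity of expectation, E[unseen] = 28·(27/28)^91 = 1.0230.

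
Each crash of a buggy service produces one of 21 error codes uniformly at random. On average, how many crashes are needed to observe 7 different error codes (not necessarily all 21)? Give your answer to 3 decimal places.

8.270

Going from k to k+1 distinct takes a geometric number of crashes with mean 21/(21-k).
Sum over k = 0,...,6: E = 21/21 + 21/20 + 21/19 + ... + 21/16 + 21/15 = 8.2697.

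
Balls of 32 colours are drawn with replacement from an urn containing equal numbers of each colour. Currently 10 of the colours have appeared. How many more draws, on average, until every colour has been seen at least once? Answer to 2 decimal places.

With k distinct colours already seen, the next new one takes an expected 32/(32-k) draws.
Sum over k = 10,...,31: E = 32/22 + 32/21 + 32/20 + ... + 32/2 + 32/1 = 118.106.

118.11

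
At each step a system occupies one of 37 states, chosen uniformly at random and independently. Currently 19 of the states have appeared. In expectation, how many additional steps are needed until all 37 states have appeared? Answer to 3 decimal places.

With k distinct states already seen, the next new one takes an expected 37/(37-k) steps.
Sum over k = 19,...,36: E = 37/18 + 37/17 + 37/16 + ... + 37/2 + 37/1 = 129.3190.

129.319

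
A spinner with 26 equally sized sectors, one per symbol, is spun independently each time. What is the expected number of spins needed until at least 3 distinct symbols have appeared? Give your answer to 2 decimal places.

3.12

With k distinct symbols already seen, the next new one arrives after an expected 26/(26-k) spins.
Sum over k = 0,...,2: E = 26/26 + 26/25 + 26/24 = 3.123.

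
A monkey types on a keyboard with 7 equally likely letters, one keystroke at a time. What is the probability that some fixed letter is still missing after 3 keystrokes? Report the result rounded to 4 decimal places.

Each keystroke misses the fixed letter with probability (7-1)/7 = 6/7, independently.
P(still missing after 3) = (6/7)^3 = 0.62974.

0.6297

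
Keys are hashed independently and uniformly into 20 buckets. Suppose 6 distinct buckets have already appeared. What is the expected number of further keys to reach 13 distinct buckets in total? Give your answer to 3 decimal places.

13.174

The wait to go from k to k+1 distinct buckets is geometric with mean 20/(20-k).
Sum over k = 6,...,12: E = 20/14 + 20/13 + 20/12 + ... + 20/9 + 20/8 = 13.1741.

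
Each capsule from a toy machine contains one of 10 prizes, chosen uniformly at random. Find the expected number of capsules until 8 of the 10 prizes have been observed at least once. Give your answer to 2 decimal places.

Going from k to k+1 distinct takes a geometric number of capsules with mean 10/(10-k).
Sum over k = 0,...,7: E = 10/10 + 10/9 + 10/8 + ... + 10/4 + 10/3 = 14.290.

14.29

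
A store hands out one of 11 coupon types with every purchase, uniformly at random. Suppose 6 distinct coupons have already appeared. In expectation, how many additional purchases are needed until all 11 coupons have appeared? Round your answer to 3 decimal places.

With k distinct coupons already seen, the next new one takes an expected 11/(11-k) purchases.
Sum over k = 6,...,10: E = 11/5 + 11/4 + 11/3 + 11/2 + 11/1 = 25.1167.

25.117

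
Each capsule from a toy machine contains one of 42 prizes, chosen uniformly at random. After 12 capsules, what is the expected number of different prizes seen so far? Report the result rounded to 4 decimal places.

10.5469

For each prize, P(seen in 12 capsules) = 1 - (41/42)^12 = 0.25112.
By linearity of expectation, E[distinct seen] = 42·(1 - (41/42)^12) = 10.54685.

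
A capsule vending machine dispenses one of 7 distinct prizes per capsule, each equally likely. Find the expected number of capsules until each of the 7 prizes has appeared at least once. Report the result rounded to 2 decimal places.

18.15

After k distinct prizes have appeared, the next capsule gives a new one with probability (7-k)/7, so the expected wait for the (k+1)-th is 7/(7-k).
E[T] = 7/7 + 7/6 + 7/5 + ... + 7/2 + 7/1 = 7·H_{7}.
H_{7} = 2.593, so E[T] = 18.150.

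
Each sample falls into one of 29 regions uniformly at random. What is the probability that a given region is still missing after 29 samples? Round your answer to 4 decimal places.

0.3614

On each sample the fixed region fails to appear with probability 28/29.
P(still missing after 29) = (28/29)^29 = 0.36144.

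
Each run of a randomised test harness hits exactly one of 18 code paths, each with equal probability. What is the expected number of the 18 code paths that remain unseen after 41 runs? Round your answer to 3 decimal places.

For each code path, P(unseen after 41) = (17/18)^41 = 0.0960.
By linearity of expectation, E[unseen] = 18·(17/18)^41 = 1.7278.

1.728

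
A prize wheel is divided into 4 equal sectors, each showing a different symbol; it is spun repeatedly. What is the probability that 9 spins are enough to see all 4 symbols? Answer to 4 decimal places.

0.7114

Let A_i be the event that symbol i is missing after 9 spins. By inclusion–exclusion on the A_i,
P(all seen) = Σ_{j=0}^{4} (-1)^j C(4,j)((4-j)/4)^9
= 1.00000 - 0.30034 + 0.01172 - 0.00002 + 0.00000
= 0.71136.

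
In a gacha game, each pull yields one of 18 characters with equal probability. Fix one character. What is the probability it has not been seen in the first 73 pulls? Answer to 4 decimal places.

Each pull misses the fixed character with probability (18-1)/18 = 17/18, independently.
P(still missing after 73) = (17/18)^73 = 0.01541.

0.0154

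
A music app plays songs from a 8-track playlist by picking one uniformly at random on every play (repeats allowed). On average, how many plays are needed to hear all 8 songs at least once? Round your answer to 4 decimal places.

The wait to go from k to k+1 distinct songs is geometric with mean 8/(8-k).
E[T] = 8/8 + 8/7 + 8/6 + ... + 8/2 + 8/1 = 8·H_{8}.
H_{8} = 2.71786, so E[T] = 21.74286.

21.7429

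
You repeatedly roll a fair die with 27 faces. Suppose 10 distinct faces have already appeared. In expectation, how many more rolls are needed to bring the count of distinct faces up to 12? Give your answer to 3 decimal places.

From k distinct to k+1 distinct takes on average 27/(27-k) rolls.
Sum over k = 10,...,11: E = 27/17 + 27/16 = 3.2757.

3.276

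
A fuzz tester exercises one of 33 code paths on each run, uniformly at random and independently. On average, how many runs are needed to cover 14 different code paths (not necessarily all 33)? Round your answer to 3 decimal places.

17.855

With k distinct code paths already seen, the next new one arrives after an expected 33/(33-k) runs.
Sum over k = 0,...,13: E = 33/33 + 33/32 + 33/31 + ... + 33/21 + 33/20 = 17.8549.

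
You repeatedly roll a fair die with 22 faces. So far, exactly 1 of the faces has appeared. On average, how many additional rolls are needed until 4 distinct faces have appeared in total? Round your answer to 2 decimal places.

3.31

From k distinct to k+1 distinct takes on average 22/(22-k) rolls.
Sum over k = 1,...,3: E = 22/21 + 22/20 + 22/19 = 3.306.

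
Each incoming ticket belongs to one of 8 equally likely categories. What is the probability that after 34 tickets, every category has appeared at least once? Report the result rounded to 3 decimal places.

0.916

By inclusion–exclusion over which categories are missing,
P(all seen) = Σ_{j=0}^{8} (-1)^j C(8,j)((8-j)/8)^34
= 1.0000 - 0.0854 + 0.0016 - 0.0000 + 0.0000 - 0.0000 + 0.0000 - 0.0000 + 0.0000
= 0.9162.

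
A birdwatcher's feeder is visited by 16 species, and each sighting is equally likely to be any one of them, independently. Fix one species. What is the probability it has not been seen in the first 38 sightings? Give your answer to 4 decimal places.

0.0861

Each sighting misses the fixed species with probability (16-1)/16 = 15/16, independently.
P(still missing after 38) = (15/16)^38 = 0.08608.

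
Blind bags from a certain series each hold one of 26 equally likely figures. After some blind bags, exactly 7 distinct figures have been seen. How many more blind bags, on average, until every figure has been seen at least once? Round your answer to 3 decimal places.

92.241

The wait to go from k to k+1 distinct figures is geometric with mean 26/(26-k).
Sum over k = 7,...,25: E = 26/19 + 26/18 + 26/17 + ... + 26/2 + 26/1 = 92.2412.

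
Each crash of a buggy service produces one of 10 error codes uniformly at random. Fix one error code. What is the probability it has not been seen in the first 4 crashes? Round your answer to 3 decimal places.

0.656

On each crash the fixed error code fails to appear with probability 9/10.
P(still missing after 4) = (9/10)^4 = 0.6561.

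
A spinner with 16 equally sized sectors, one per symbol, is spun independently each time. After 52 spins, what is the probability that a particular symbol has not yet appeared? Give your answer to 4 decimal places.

0.0349

On each spin the fixed symbol fails to appear with probability 15/16.
P(still missing after 52) = (15/16)^52 = 0.03487.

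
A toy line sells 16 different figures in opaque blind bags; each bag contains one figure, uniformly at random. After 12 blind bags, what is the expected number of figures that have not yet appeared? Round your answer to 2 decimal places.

For each figure, P(unseen after 12) = (15/16)^12 = 0.461.
By linearity of expectation, E[unseen] = 16·(15/16)^12 = 7.375.

7.38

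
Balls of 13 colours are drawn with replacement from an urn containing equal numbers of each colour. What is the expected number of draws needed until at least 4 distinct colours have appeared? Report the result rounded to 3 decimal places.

4.565

Going from k to k+1 distinct takes a geometric number of draws with mean 13/(13-k).
Sum over k = 0,...,3: E = 13/13 + 13/12 + 13/11 + 13/10 = 4.5652.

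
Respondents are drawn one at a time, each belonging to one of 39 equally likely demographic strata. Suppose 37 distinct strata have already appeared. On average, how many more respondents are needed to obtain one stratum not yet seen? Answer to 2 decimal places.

19.50

Each respondent yields a new stratum with probability (39-37)/39 = 2/39, so the wait is geometric with mean 39/2.
E = 39/2 = 19.500.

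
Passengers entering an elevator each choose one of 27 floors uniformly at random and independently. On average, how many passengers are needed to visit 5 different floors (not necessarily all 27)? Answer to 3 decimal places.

Going from k to k+1 distinct takes a geometric number of passengers with mean 27/(27-k).
Sum over k = 0,...,4: E = 27/27 + 27/26 + 27/25 + 27/24 + 27/23 = 5.4174.

5.417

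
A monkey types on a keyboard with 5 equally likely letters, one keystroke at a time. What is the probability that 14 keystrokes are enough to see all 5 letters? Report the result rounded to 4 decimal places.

0.7879

By inclusion–exclusion over which letters are missing,
P(all seen) = Σ_{j=0}^{5} (-1)^j C(5,j)((5-j)/5)^14
= 1.00000 - 0.21990 + 0.00784 - 0.00003 + 0.00000 - 0.00000
= 0.78791.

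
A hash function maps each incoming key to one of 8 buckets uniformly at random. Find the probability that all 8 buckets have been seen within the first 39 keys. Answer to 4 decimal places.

By inclusion–exclusion over which buckets are missing,
P(all seen) = Σ_{j=0}^{8} (-1)^j C(8,j)((8-j)/8)^39
= 1.00000 - 0.04379 + 0.00038 - 0.00000 + 0.00000 - 0.00000 + 0.00000 - 0.00000 + 0.00000
= 0.95658.

0.9566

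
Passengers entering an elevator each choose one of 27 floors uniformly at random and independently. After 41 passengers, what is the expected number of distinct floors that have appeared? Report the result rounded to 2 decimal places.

21.25

For each floor, P(seen in 41 passengers) = 1 - (26/27)^41 = 0.787.
By linearity of expectation, E[distinct seen] = 27·(1 - (26/27)^41) = 21.254.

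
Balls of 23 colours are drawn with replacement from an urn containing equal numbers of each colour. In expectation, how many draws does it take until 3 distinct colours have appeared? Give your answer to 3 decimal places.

Going from k to k+1 distinct takes a geometric number of draws with mean 23/(23-k).
Sum over k = 0,...,2: E = 23/23 + 23/22 + 23/21 = 3.1407.

3.141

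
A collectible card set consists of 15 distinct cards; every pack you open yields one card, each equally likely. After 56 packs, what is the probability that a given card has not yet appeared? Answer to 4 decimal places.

0.0210

Each pack misses the fixed card with probability (15-1)/15 = 14/15, independently.
P(still missing after 56) = (14/15)^56 = 0.02099.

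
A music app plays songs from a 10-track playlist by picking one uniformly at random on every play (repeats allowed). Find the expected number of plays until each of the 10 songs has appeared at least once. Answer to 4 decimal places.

29.2897

After k distinct songs have appeared, the next play gives a new one with probability (10-k)/10, so the expected wait for the (k+1)-th is 10/(10-k).
E[T] = 10/10 + 10/9 + 10/8 + ... + 10/2 + 10/1 = 10·H_{10}.
H_{10} = 2.92897, so E[T] = 29.28968.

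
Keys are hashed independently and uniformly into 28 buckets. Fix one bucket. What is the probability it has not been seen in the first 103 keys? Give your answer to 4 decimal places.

0.0236

On each key the fixed bucket fails to appear with probability 27/28.
P(still missing after 103) = (27/28)^103 = 0.02362.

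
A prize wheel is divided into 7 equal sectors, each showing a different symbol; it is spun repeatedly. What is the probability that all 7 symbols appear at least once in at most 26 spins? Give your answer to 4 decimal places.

0.8761

By inclusion–exclusion over which symbols are missing,
P(all seen) = Σ_{j=0}^{7} (-1)^j C(7,j)((7-j)/7)^26
= 1.00000 - 0.12720 + 0.00333 - 0.00002 + 0.00000 - 0.00000 + 0.00000 - 0.00000
= 0.87612.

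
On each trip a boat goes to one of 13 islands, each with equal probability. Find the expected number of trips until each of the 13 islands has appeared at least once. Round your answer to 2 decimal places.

Split into phases: going from k distinct to k+1 distinct takes on average 13/(13-k) trips.
E[T] = 13/13 + 13/12 + 13/11 + ... + 13/2 + 13/1 = 13·H_{13}.
H_{13} = 3.180, so E[T] = 41.342.

41.34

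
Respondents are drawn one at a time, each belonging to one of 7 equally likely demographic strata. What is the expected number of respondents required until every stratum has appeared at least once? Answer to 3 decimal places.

18.150

The wait to go from k to k+1 distinct strata is geometric with mean 7/(7-k).
E[T] = 7/7 + 7/6 + 7/5 + ... + 7/2 + 7/1 = 7·H_{7}.
H_{7} = 2.5929, so E[T] = 18.1500.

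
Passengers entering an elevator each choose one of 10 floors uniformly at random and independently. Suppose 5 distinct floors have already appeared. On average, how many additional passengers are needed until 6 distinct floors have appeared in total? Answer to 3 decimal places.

From k distinct to k+1 distinct takes on average 10/(10-k) passengers.
Only the k = 5 term is needed: E = 10/5 = 2.0000.

2.000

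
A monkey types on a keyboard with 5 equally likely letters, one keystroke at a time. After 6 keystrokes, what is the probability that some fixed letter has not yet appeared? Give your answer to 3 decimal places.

0.262

Each keystroke misses the fixed letter with probability (5-1)/5 = 4/5, independently.
P(still missing after 6) = (4/5)^6 = 0.2621.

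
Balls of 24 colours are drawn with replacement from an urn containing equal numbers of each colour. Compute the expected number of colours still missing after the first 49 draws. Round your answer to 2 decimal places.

2.98

For each colour, P(unseen after 49) = (23/24)^49 = 0.124.
By linearity of expectation, E[unseen] = 24·(23/24)^49 = 2.982.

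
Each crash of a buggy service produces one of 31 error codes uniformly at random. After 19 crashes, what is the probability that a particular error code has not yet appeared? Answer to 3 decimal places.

0.536

Each crash misses the fixed error code with probability (31-1)/31 = 30/31, independently.
P(still missing after 19) = (30/31)^19 = 0.5363.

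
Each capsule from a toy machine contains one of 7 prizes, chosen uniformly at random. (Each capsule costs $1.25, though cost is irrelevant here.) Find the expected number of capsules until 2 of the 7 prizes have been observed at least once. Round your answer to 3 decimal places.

With k distinct prizes already seen, the next new one arrives after an expected 7/(7-k) capsules.
Sum over k = 0,...,1: E = 7/7 + 7/6 = 2.1667.

2.167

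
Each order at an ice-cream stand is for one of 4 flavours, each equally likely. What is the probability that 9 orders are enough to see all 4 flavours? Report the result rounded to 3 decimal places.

Let A_i be the event that flavour i is missing after 9 orders. By inclusion–exclusion on the A_i,
P(all seen) = Σ_{j=0}^{4} (-1)^j C(4,j)((4-j)/4)^9
= 1.0000 - 0.3003 + 0.0117 - 0.0000 + 0.0000
= 0.7114.

0.711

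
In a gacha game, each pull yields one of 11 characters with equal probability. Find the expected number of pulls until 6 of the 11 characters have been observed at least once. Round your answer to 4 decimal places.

With k distinct characters already seen, the next new one arrives after an expected 11/(11-k) pulls.
Sum over k = 0,...,5: E = 11/11 + 11/10 + 11/9 + 11/8 + 11/7 + 11/6 = 8.10198.

8.1020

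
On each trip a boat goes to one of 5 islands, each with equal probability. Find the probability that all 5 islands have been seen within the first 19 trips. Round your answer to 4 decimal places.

0.9286

Let A_i be the event that island i is missing after 19 trips. By inclusion–exclusion on the A_i,
P(all seen) = Σ_{j=0}^{5} (-1)^j C(5,j)((5-j)/5)^19
= 1.00000 - 0.07206 + 0.00061 - 0.00000 + 0.00000 - 0.00000
= 0.92855.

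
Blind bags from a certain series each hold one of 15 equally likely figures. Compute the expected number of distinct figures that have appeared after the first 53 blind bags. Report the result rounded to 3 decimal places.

14.613

For each figure, P(seen in 53 blind bags) = 1 - (14/15)^53 = 0.9742.
By linearity of expectation, E[distinct seen] = 15·(1 - (14/15)^53) = 14.6127.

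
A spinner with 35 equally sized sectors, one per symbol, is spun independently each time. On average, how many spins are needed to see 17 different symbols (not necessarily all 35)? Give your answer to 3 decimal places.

22.809

Going from k to k+1 distinct takes a geometric number of spins with mean 35/(35-k).
Sum over k = 0,...,16: E = 35/35 + 35/34 + 35/33 + ... + 35/20 + 35/19 = 22.8086.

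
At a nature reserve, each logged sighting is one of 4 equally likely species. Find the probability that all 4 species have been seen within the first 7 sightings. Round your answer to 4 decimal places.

0.5127

By inclusion–exclusion over which species are missing,
P(all seen) = Σ_{j=0}^{4} (-1)^j C(4,j)((4-j)/4)^7
= 1.00000 - 0.53394 + 0.04688 - 0.00024 + 0.00000
= 0.51270.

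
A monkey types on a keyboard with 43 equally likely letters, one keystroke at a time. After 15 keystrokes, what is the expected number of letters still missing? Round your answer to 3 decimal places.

30.212

For each letter, P(unseen after 15) = (42/43)^15 = 0.7026.
By linearity of expectation, E[unseen] = 43·(42/43)^15 = 30.2121.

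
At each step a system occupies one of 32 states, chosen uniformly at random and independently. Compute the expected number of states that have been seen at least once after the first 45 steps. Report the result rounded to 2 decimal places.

For each state, P(seen in 45 steps) = 1 - (31/32)^45 = 0.760.
By linearity of expectation, E[distinct seen] = 32·(1 - (31/32)^45) = 24.332.

24.33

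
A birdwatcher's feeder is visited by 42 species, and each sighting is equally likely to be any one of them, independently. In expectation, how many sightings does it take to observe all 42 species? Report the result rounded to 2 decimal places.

After k distinct species have appeared, the next sighting gives a new one with probability (42-k)/42, so the expected wait for the (k+1)-th is 42/(42-k).
E[T] = 42/42 + 42/41 + 42/40 + ... + 42/2 + 42/1 = 42·H_{42}.
H_{42} = 4.327, so E[T] = 181.723.

181.72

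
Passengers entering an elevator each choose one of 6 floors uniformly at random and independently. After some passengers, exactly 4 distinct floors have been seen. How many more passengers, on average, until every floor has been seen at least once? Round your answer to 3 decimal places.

From k distinct to k+1 distinct takes on average 6/(6-k) passengers.
Sum over k = 4,...,5: E = 6/2 + 6/1 = 9.0000.

9.000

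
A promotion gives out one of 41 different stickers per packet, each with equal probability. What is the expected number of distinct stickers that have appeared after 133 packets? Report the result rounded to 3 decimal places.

39.464

For each sticker, P(seen in 133 packets) = 1 - (40/41)^133 = 0.9625.
By linearity of expectation, E[distinct seen] = 41·(1 - (40/41)^133) = 39.4636.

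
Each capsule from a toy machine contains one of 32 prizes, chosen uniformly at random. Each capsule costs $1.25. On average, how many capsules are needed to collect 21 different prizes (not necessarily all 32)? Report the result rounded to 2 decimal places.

33.24

Going from k to k+1 distinct takes a geometric number of capsules with mean 32/(32-k).
Sum over k = 0,...,20: E = 32/32 + 32/31 + 32/30 + ... + 32/13 + 32/12 = 33.236.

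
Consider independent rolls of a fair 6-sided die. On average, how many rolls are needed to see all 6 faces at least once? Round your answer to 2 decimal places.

Split into phases: going from k distinct to k+1 distinct takes on average 6/(6-k) rolls.
E[T] = 6/6 + 6/5 + 6/4 + 6/3 + 6/2 + 6/1 = 6·H_{6}.
H_{6} = 2.450, so E[T] = 14.700.

14.70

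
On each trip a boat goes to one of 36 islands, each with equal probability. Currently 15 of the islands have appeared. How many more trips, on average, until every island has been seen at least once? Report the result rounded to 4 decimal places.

131.2329

The wait to go from k to k+1 distinct islands is geometric with mean 36/(36-k).
Sum over k = 15,...,35: E = 36/21 + 36/20 + 36/19 + ... + 36/2 + 36/1 = 131.23291.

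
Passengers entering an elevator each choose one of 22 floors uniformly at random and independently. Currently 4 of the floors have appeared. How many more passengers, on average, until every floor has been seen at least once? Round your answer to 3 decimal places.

From k distinct to k+1 distinct takes on average 22/(22-k) passengers.
Sum over k = 4,...,21: E = 22/18 + 22/17 + 22/16 + ... + 22/2 + 22/1 = 76.8924.

76.892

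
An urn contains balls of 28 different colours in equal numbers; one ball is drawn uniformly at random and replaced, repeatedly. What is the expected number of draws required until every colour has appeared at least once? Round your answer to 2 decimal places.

109.96

The wait to go from k to k+1 distinct colours is geometric with mean 28/(28-k).
E[T] = 28/28 + 28/27 + 28/26 + ... + 28/2 + 28/1 = 28·H_{28}.
H_{28} = 3.927, so E[T] = 109.961.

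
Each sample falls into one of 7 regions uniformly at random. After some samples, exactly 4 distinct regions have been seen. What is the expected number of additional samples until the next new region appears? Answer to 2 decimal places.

2.33

The number of samples until the next new region is geometric with success probability 3/7, so its mean is 7/3.
E = 7/3 = 2.333.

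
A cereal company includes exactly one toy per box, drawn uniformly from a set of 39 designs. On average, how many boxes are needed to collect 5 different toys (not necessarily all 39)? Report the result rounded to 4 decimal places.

5.2780

With k distinct toys already seen, the next new one arrives after an expected 39/(39-k) boxes.
Sum over k = 0,...,4: E = 39/39 + 39/38 + 39/37 + 39/36 + 39/35 = 5.27799.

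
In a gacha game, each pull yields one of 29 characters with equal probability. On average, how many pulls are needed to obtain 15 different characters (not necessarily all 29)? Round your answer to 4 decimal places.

20.5927

With k distinct characters already seen, the next new one arrives after an expected 29/(29-k) pulls.
Sum over k = 0,...,14: E = 29/29 + 29/28 + 29/27 + ... + 29/16 + 29/15 = 20.59265.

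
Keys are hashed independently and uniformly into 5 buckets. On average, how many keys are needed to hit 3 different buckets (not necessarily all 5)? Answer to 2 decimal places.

3.92

Going from k to k+1 distinct takes a geometric number of keys with mean 5/(5-k).
Sum over k = 0,...,2: E = 5/5 + 5/4 + 5/3 = 3.917.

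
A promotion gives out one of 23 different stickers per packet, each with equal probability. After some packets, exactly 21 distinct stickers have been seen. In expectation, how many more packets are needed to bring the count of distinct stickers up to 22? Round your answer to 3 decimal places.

From k distinct to k+1 distinct takes on average 23/(23-k) packets.
Only the k = 21 term is needed: E = 23/2 = 11.5000.

11.500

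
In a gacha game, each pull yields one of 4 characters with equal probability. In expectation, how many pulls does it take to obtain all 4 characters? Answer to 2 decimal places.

8.33

The wait to go from k to k+1 distinct characters is geometric with mean 4/(4-k).
E[T] = 4/4 + 4/3 + 4/2 + 4/1 = 4·H_{4}.
H_{4} = 2.083, so E[T] = 8.333.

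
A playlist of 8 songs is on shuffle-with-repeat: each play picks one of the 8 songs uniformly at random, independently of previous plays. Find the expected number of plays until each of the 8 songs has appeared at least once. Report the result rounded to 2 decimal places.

After k distinct songs have appeared, the next play gives a new one with probability (8-k)/8, so the expected wait for the (k+1)-th is 8/(8-k).
E[T] = 8/8 + 8/7 + 8/6 + ... + 8/2 + 8/1 = 8·H_{8}.
H_{8} = 2.718, so E[T] = 21.743.

21.74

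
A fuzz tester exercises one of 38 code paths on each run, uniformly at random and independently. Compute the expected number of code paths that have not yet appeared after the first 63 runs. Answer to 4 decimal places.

For each code path, P(unseen after 63) = (37/38)^63 = 0.18636.
By linearity of expectation, E[unseen] = 38·(37/38)^63 = 7.08151.

7.0815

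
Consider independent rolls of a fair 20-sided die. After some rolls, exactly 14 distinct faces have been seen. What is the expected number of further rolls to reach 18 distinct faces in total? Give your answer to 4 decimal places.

With k distinct faces already seen, the next new one takes an expected 20/(20-k) rolls.
Sum over k = 14,...,17: E = 20/6 + 20/5 + 20/4 + 20/3 = 19.00000.

19.0000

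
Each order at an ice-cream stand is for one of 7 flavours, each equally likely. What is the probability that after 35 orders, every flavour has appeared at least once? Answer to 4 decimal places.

By inclusion–exclusion over which flavours are missing,
P(all seen) = Σ_{j=0}^{7} (-1)^j C(7,j)((7-j)/7)^35
= 1.00000 - 0.03177 + 0.00016 - 0.00000 + 0.00000 - 0.00000 + 0.00000 - 0.00000
= 0.96840.

0.9684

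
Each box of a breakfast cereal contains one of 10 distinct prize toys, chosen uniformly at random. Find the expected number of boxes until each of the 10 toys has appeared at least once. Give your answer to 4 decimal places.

29.2897

After k distinct toys have appeared, the next box gives a new one with probability (10-k)/10, so the expected wait for the (k+1)-th is 10/(10-k).
E[T] = 10/10 + 10/9 + 10/8 + ... + 10/2 + 10/1 = 10·H_{10}.
H_{10} = 2.92897, so E[T] = 29.28968.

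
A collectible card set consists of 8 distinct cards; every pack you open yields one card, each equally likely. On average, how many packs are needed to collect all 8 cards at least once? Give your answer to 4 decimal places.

21.7429

The wait to go from k to k+1 distinct cards is geometric with mean 8/(8-k).
E[T] = 8/8 + 8/7 + 8/6 + ... + 8/2 + 8/1 = 8·H_{8}.
H_{8} = 2.71786, so E[T] = 21.74286.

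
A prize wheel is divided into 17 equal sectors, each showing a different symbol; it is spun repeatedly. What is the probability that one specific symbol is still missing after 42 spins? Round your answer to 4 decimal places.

0.0784

Each spin misses the fixed symbol with probability (17-1)/17 = 16/17, independently.
P(still missing after 42) = (16/17)^42 = 0.07838.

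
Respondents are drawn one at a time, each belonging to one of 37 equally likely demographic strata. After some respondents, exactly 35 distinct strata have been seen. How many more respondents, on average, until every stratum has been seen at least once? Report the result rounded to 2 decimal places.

55.50

With k distinct strata already seen, the next new one takes an expected 37/(37-k) respondents.
Sum over k = 35,...,36: E = 37/2 + 37/1 = 55.500.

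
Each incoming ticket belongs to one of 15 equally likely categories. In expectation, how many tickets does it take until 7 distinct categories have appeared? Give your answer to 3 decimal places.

9.006

Going from k to k+1 distinct takes a geometric number of tickets with mean 15/(15-k).
Sum over k = 0,...,6: E = 15/15 + 15/14 + 15/13 + ... + 15/10 + 15/9 = 9.0056.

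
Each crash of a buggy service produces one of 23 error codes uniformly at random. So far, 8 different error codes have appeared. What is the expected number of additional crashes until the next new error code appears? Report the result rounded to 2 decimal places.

Each crash yields a new error code with probability (23-8)/23 = 15/23, so the wait is geometric with mean 23/15.
E = 23/15 = 1.533.

1.53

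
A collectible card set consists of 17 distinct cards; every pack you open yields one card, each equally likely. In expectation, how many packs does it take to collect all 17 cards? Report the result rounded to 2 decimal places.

After k distinct cards have appeared, the next pack gives a new one with probability (17-k)/17, so the expected wait for the (k+1)-th is 17/(17-k).
E[T] = 17/17 + 17/16 + 17/15 + ... + 17/2 + 17/1 = 17·H_{17}.
H_{17} = 3.440, so E[T] = 58.472.

58.47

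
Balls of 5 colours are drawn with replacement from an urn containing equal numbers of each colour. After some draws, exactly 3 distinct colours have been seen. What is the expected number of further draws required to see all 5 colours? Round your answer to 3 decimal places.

7.500

With k distinct colours already seen, the next new one takes an expected 5/(5-k) draws.
Sum over k = 3,...,4: E = 5/2 + 5/1 = 7.5000.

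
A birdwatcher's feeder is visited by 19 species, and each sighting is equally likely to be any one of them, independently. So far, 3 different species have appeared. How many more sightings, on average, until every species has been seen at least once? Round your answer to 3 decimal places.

64.234

From k distinct to k+1 distinct takes on average 19/(19-k) sightings.
Sum over k = 3,...,18: E = 19/16 + 19/15 + 19/14 + ... + 19/2 + 19/1 = 64.2339.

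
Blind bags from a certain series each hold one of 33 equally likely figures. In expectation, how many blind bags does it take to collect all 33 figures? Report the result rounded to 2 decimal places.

134.93

After k distinct figures have appeared, the next blind bag gives a new one with probability (33-k)/33, so the expected wait for the (k+1)-th is 33/(33-k).
E[T] = 33/33 + 33/32 + 33/31 + ... + 33/2 + 33/1 = 33·H_{33}.
H_{33} = 4.089, so E[T] = 134.930.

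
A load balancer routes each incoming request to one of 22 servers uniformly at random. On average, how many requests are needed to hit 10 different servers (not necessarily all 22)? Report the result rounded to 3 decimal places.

Going from k to k+1 distinct takes a geometric number of requests with mean 22/(22-k).
Sum over k = 0,...,9: E = 22/22 + 22/21 + 22/20 + ... + 22/14 + 22/13 = 12.9273.

12.927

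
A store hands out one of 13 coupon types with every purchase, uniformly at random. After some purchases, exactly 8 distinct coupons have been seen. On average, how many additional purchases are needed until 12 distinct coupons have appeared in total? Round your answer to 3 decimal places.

The wait to go from k to k+1 distinct coupons is geometric with mean 13/(13-k).
Sum over k = 8,...,11: E = 13/5 + 13/4 + 13/3 + 13/2 = 16.6833.

16.683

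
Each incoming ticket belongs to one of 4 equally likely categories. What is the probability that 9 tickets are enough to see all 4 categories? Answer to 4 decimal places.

0.7114

By inclusion–exclusion over which categories are missing,
P(all seen) = Σ_{j=0}^{4} (-1)^j C(4,j)((4-j)/4)^9
= 1.00000 - 0.30034 + 0.01172 - 0.00002 + 0.00000
= 0.71136.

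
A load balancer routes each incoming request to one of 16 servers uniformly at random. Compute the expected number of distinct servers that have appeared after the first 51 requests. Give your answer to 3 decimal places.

15.405

For each server, P(seen in 51 requests) = 1 - (15/16)^51 = 0.9628.
By linearity of expectation, E[distinct seen] = 16·(1 - (15/16)^51) = 15.4048.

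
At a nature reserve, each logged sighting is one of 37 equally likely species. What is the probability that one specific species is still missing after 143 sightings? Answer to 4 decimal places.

0.0199

Each sighting misses the fixed species with probability (37-1)/37 = 36/37, independently.
P(still missing after 143) = (36/37)^143 = 0.01988.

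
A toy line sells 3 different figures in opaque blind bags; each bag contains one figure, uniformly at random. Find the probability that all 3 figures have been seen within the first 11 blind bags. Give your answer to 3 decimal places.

0.965

By inclusion–exclusion over which figures are missing,
P(all seen) = Σ_{j=0}^{3} (-1)^j C(3,j)((3-j)/3)^11
= 1.0000 - 0.0347 + 0.0000 - 0.0000
= 0.9653.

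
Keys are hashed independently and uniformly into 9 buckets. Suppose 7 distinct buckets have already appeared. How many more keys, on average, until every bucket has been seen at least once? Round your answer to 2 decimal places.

13.50

From k distinct to k+1 distinct takes on average 9/(9-k) keys.
Sum over k = 7,...,8: E = 9/2 + 9/1 = 13.500.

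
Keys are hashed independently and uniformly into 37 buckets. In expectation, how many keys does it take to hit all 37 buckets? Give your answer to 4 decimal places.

After k distinct buckets have appeared, the next key gives a new one with probability (37-k)/37, so the expected wait for the (k+1)-th is 37/(37-k).
E[T] = 37/37 + 37/36 + 37/35 + ... + 37/2 + 37/1 = 37·H_{37}.
H_{37} = 4.20159, so E[T] = 155.45869.

155.4587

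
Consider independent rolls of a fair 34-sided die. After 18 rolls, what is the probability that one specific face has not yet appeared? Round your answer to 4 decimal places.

0.5843

Each roll misses the fixed face with probability (34-1)/34 = 33/34, independently.
P(still missing after 18) = (33/34)^18 = 0.58429.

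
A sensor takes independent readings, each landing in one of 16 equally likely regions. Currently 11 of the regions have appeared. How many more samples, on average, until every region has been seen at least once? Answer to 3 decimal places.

36.533

With k distinct regions already seen, the next new one takes an expected 16/(16-k) samples.
Sum over k = 11,...,15: E = 16/5 + 16/4 + 16/3 + 16/2 + 16/1 = 36.5333.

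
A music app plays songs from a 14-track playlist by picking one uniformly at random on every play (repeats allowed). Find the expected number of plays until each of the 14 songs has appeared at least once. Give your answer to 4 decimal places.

45.5219

Split into phases: going from k distinct to k+1 distinct takes on average 14/(14-k) plays.
E[T] = 14/14 + 14/13 + 14/12 + ... + 14/2 + 14/1 = 14·H_{14}.
H_{14} = 3.25156, so E[T] = 45.52187.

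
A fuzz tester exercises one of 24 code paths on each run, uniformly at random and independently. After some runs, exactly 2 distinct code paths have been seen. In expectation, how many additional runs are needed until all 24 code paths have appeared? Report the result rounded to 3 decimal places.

With k distinct code paths already seen, the next new one takes an expected 24/(24-k) runs.
Sum over k = 2,...,23: E = 24/22 + 24/21 + 24/20 + ... + 24/2 + 24/1 = 88.5795.

88.580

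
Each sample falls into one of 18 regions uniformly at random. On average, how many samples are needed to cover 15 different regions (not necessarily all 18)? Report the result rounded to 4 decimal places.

29.9119

Going from k to k+1 distinct takes a geometric number of samples with mean 18/(18-k).
Sum over k = 0,...,14: E = 18/18 + 18/17 + 18/16 + ... + 18/5 + 18/4 = 29.91195.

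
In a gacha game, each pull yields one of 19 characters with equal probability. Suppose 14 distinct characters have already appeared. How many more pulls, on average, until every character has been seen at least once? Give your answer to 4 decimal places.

With k distinct characters already seen, the next new one takes an expected 19/(19-k) pulls.
Sum over k = 14,...,18: E = 19/5 + 19/4 + 19/3 + 19/2 + 19/1 = 43.38333.

43.3833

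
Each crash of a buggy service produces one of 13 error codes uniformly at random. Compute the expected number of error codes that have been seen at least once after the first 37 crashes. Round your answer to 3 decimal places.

For each error code, P(seen in 37 crashes) = 1 - (12/13)^37 = 0.9483.
By linearity of expectation, E[distinct seen] = 13·(1 - (12/13)^37) = 12.3274.

12.327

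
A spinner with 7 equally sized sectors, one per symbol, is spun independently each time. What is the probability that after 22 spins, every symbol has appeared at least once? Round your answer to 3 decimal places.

Let A_i be the event that symbol i is missing after 22 spins. By inclusion–exclusion on the A_i,
P(all seen) = Σ_{j=0}^{7} (-1)^j C(7,j)((7-j)/7)^22
= 1.0000 - 0.2357 + 0.0128 - 0.0002 + 0.0000 - 0.0000 + 0.0000 - 0.0000
= 0.7770.

0.777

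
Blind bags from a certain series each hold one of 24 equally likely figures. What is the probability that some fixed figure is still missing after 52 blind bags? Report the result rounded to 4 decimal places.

0.1094

On each blind bag the fixed figure fails to appear with probability 23/24.
P(still missing after 52) = (23/24)^52 = 0.10936.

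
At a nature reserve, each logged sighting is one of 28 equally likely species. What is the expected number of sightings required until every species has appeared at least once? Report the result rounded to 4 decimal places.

109.9608

After k distinct species have appeared, the next sighting gives a new one with probability (28-k)/28, so the expected wait for the (k+1)-th is 28/(28-k).
E[T] = 28/28 + 28/27 + 28/26 + ... + 28/2 + 28/1 = 28·H_{28}.
H_{28} = 3.92717, so E[T] = 109.96079.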